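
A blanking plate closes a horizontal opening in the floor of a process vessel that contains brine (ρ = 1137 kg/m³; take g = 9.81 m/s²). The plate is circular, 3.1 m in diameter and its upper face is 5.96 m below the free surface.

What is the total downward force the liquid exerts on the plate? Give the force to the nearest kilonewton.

γ = ρg = 1137 × 9.81 / 1000 = 11.15397 kN/m³.
The plate is horizontal, so pressure is uniform at p = γ·h = 11.15397 × 5.96 = 66.4777 kN/m².
A = π(1.55)² = 7.54768 m².
F = p·A = 66.4777 × 7.54768 = 501.752 kN.

F ≈ 502 kN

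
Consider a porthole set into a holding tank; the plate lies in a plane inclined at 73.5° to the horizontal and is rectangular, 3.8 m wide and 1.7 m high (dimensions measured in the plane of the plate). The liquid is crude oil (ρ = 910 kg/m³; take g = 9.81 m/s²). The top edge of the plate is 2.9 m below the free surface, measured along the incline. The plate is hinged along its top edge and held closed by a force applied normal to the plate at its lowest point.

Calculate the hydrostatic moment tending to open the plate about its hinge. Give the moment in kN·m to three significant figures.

M ≈ 190 kN·m

γ = ρg = 910 × 9.81 / 1000 = 8.9271 kN/m³.
Let θ = 73.5° be the plate's angle to the horizontal; measure y along the incline from where the plane meets the free surface. Vertical depth h = y·sinθ with sinθ = 0.958820.
The centroid lies 1.7/2 = 0.85 m below the top edge, so y_c = 2.9 + 0.85 = 3.75 m and h_c = 3.75 × 0.958820 = 3.59558 m.
A = 3.8 × 1.7 = 6.46 m².
Resultant F = γ·h_c·A = 8.9271 × 3.59558 × 6.46 = 207.354 kN.
I_c = b·h³/12 = 3.8 × 1.7³/12 = 1.55578 m⁴.
Centre of pressure: y_p = y_c + I_c/(y_c·A) = 3.75 + 1.55578/(3.75 × 6.46) = 3.75 + 0.0642221 = 3.81422 m along the plane.
The resultant acts 0.85 + 0.0642221 = 0.914222 m (along the plate) below the hinge at the top edge, so the moment about the hinge is M = F × 0.914222 = 207.354 × 0.914222 = 189.568 kN·m.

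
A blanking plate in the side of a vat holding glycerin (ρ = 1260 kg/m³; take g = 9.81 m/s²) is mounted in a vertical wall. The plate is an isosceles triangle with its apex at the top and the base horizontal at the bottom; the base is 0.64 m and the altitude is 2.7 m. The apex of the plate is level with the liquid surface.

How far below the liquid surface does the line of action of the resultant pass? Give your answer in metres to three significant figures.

γ = ρg = 1260 × 9.81 / 1000 = 12.3606 kN/m³.
With the apex up, the centroid sits 2h/3 = 2 × 2.7/3 = 1.8 m below the apex, so the centroid depth is h_c = 1.8 m.
A = ½ × 0.64 × 2.7 = 0.864 m².
Resultant F = γ·h_c·A = 12.3606 × 1.8 × 0.864 = 19.2232 kN.
I_c = b·h³/36 = 0.64 × 2.7³/36 = 0.34992 m⁴.
Centre of pressure: y_p = y_c + I_c/(y_c·A) = 1.8 + 0.34992/(1.8 × 0.864) = 1.8 + 0.225 = 2.025 m along the plane.

h_p = 2.03 m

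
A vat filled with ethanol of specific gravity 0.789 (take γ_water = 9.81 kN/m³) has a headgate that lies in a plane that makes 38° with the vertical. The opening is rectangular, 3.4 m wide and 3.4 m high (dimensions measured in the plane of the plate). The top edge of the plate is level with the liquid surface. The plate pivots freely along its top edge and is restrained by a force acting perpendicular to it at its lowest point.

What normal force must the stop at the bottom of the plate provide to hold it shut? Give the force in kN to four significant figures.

P ≈ 79.91 kN

γ = 0.789 × 9.81 = 7.74009 kN/m³.
The plate makes 38° with the vertical, i.e. θ = 90° − 38° = 52° to the horizontal. Measuring y along the incline from the free-surface line, vertical depth h = y·sinθ with sinθ = 0.788011.
The centroid lies 3.4/2 = 1.7 m below the top edge, so y_c = 1.7 m and h_c = 1.7 × 0.788011 = 1.33962 m.
A = 3.4 × 3.4 = 11.56 m².
Resultant F = γ·h_c·A = 7.74009 × 1.33962 × 11.56 = 119.863 kN.
I_c = b·h³/12 = 3.4 × 3.4³/12 = 11.1361 m⁴.
Centre of pressure: y_p = y_c + I_c/(y_c·A) = 1.7 + 11.1361/(1.7 × 11.56) = 1.7 + 0.566665 = 2.26666 m along the plane.
The resultant acts 1.7 + 0.566665 = 2.26666 m (along the plate) below the hinge at the top edge, so the moment about the hinge is M = F × 2.26666 = 119.863 × 2.26666 = 271.689 kN·m.
A normal force at the bottom, 3.4 m from the hinge, must supply this moment: P = 271.689/3.4 = 79.9085 kN.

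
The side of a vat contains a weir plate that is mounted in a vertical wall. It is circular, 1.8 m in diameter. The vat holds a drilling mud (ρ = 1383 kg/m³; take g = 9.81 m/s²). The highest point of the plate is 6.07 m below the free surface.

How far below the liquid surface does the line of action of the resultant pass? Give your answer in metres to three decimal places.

h_p = 6.999 m

γ = ρg = 1383 × 9.81 / 1000 = 13.56723 kN/m³.
The centroid is at the centre, 0.9 m below the top of the plate, so the centroid depth is h_c = 6.07 + 0.9 = 6.97 m.
A = π(0.9)² = 2.54469 m².
Resultant F = γ·h_c·A = 13.56723 × 6.97 × 2.54469 = 240.635 kN.
I_c = πr⁴/4 = π × 0.9⁴/4 = 0.5153 m⁴.
Centre of pressure: y_p = y_c + I_c/(y_c·A) = 6.97 + 0.5153/(6.97 × 2.54469) = 6.97 + 0.0290531 = 6.99905 m along the plane.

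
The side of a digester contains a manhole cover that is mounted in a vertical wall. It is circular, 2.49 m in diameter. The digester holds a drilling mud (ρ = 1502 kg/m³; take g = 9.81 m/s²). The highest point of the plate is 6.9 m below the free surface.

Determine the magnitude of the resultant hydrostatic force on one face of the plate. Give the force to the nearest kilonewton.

F ≈ 584 kN

γ = ρg = 1502 × 9.81 / 1000 = 14.73462 kN/m³.
The centroid is at the centre, 1.245 m below the top of the plate, so the centroid depth is h_c = 6.9 + 1.245 = 8.145 m.
A = π(1.245)² = 4.86955 m².
Resultant F = γ·h_c·A = 14.73462 × 8.145 × 4.86955 = 584.412 kN.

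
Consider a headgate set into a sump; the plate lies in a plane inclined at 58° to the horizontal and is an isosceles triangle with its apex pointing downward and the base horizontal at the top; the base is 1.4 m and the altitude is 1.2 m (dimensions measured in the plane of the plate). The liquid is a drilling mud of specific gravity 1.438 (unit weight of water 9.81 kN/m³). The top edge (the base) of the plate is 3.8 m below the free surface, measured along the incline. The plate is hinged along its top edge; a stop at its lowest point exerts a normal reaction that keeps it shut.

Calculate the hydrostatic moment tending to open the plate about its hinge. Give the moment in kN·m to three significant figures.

γ = 1.438 × 9.81 = 14.10678 kN/m³.
Let θ = 58° be the plate's angle to the horizontal; measure y along the incline from where the plane meets the free surface. Vertical depth h = y·sinθ with sinθ = 0.848048.
With the apex down, the centroid sits h/3 = 1.2/3 = 0.4 m below the base (the top edge), so y_c = 3.8 + 0.4 = 4.2 m and h_c = 4.2 × 0.848048 = 3.5618 m.
A = ½ × 1.4 × 1.2 = 0.84 m².
Resultant F = γ·h_c·A = 14.10678 × 3.5618 × 0.84 = 42.2062 kN.
I_c = b·h³/36 = 1.4 × 1.2³/36 = 0.0672 m⁴.
Centre of pressure: y_p = y_c + I_c/(y_c·A) = 4.2 + 0.0672/(4.2 × 0.84) = 4.2 + 0.0190476 = 4.21905 m along the plane.
The resultant acts 0.4 + 0.0190476 = 0.419048 m (along the plate) below the hinge at the top edge, so the moment about the hinge is M = F × 0.419048 = 42.2062 × 0.419048 = 17.6864 kN·m.

M ≈ 17.7 kN·m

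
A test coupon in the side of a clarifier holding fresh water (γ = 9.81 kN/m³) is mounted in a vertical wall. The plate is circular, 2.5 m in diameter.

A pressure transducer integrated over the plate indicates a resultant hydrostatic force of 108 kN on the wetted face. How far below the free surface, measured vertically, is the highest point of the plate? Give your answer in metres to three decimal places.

d_top ≈ 0.993 m

γ = 9.81 kN/m³.
A = π(1.25)² = 4.90874 m².
From F = γ·h_c·A, the centroid depth is h_c = 108/(9.81 × 4.90874) = 2.24277 m.
The centroid is at the centre, 1.25 m below the top of the plate, so the highest point sits at h_top = 2.24277 − 1.25 = 0.99277 m below the surface.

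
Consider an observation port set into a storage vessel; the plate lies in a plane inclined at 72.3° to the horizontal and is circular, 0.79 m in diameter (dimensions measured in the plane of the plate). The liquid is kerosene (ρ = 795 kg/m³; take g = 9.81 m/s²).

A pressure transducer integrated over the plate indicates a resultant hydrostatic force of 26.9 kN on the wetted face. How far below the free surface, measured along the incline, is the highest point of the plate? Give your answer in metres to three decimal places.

y_top ≈ 6.991 m

γ = ρg = 795 × 9.81 / 1000 = 7.79895 kN/m³.
A = π(0.395)² = 0.490167 m².
From F = γ·h_c·A, the centroid depth is h_c = 26.9/(7.79895 × 0.490167) = 7.03675 m.
Let θ = 72.3° be the plate's angle to the horizontal; measure y along the incline from where the plane meets the free surface. Vertical depth h = y·sinθ with sinθ = 0.952661.
Along the incline, y_c = h_c/sinθ = 7.03675/0.952661 = 7.38642 m.
The centroid is at the centre, 0.395 m below the top of the plate, so the highest point sits at y_top = 7.38642 − 0.395 = 6.99142 m along the incline.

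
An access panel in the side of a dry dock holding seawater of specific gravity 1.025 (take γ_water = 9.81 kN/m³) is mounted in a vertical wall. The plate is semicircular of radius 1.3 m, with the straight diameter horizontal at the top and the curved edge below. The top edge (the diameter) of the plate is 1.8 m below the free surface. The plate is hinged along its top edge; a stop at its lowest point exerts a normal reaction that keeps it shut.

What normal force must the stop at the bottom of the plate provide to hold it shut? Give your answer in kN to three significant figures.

P ≈ 29.1 kN

γ = 1.025 × 9.81 = 10.05525 kN/m³.
The centroid of a semicircle lies 4r/(3π) = 0.551737 m from the diameter, here below the top edge, so the centroid depth is h_c = 1.8 + 0.551737 = 2.35174 m.
A = πr²/2 = π × 1.3²/2 = 2.65465 m².
Resultant F = γ·h_c·A = 10.05525 × 2.35174 × 2.65465 = 62.7754 kN.
I_c = (π/8 − 8/(9π))·r⁴ = 0.109757 × 1.3⁴ = 0.313477 m⁴.
Centre of pressure: y_p = y_c + I_c/(y_c·A) = 2.35174 + 0.313477/(2.35174 × 2.65465) = 2.35174 + 0.0502122 = 2.40195 m along the plane.
The resultant acts 0.551737 + 0.0502122 = 0.601949 m (along the plate) below the hinge at the top edge, so the moment about the hinge is M = F × 0.601949 = 62.7754 × 0.601949 = 37.7876 kN·m.
A normal force at the bottom, 1.3 m from the hinge, must supply this moment: P = 37.7876/1.3 = 29.0674 kN.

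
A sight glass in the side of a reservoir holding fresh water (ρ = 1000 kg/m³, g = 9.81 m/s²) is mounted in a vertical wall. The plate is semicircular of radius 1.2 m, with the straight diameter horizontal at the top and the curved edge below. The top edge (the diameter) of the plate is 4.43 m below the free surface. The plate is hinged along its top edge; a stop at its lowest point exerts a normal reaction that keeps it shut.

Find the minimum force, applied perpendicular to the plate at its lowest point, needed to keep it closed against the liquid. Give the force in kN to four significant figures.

γ = ρg = 1000 × 9.81 = 9810 N/m³ = 9.81 kN/m³.
The centroid of a semicircle lies 4r/(3π) = 0.509296 m from the diameter, here below the top edge, so the centroid depth is h_c = 4.43 + 0.509296 = 4.9393 m.
A = πr²/2 = π × 1.2²/2 = 2.26195 m².
Resultant F = γ·h_c·A = 9.81 × 4.9393 × 2.26195 = 109.602 kN.
I_c = (π/8 − 8/(9π))·r⁴ = 0.109757 × 1.2⁴ = 0.227592 m⁴.
Centre of pressure: y_p = y_c + I_c/(y_c·A) = 4.9393 + 0.227592/(4.9393 × 2.26195) = 4.9393 + 0.0203708 = 4.95967 m along the plane.
The resultant acts 0.509296 + 0.0203708 = 0.529667 m (along the plate) below the hinge at the top edge, so the moment about the hinge is M = F × 0.529667 = 109.602 × 0.529667 = 58.0526 kN·m.
A normal force at the bottom, 1.2 m from the hinge, must supply this moment: P = 58.0526/1.2 = 48.3772 kN.

P ≈ 48.38 kN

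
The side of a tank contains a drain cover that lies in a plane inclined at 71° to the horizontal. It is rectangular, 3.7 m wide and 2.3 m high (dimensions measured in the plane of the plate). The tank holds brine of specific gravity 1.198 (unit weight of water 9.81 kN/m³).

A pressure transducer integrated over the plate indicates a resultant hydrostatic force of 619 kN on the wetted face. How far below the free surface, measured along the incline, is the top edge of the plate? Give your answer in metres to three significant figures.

γ = 1.198 × 9.81 = 11.75238 kN/m³.
A = 3.7 × 2.3 = 8.51 m².
From F = γ·h_c·A, the centroid depth is h_c = 619/(11.75238 × 8.51) = 6.18921 m.
Let θ = 71° be the plate's angle to the horizontal; measure y along the incline from where the plane meets the free surface. Vertical depth h = y·sinθ with sinθ = 0.945519.
Along the incline, y_c = h_c/sinθ = 6.18921/0.945519 = 6.54583 m.
The centroid lies 2.3/2 = 1.15 m below the top edge, so the top edge sits at y_top = 6.54583 − 1.15 = 5.39583 m along the incline.

y_top ≈ 5.40 m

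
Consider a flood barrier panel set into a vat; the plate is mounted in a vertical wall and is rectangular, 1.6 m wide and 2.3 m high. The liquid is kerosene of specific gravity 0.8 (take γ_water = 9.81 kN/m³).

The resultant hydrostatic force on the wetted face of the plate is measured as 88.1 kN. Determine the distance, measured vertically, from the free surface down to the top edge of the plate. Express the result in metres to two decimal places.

γ = 0.8 × 9.81 = 7.848 kN/m³.
A = 1.6 × 2.3 = 3.68 m².
From F = γ·h_c·A, the centroid depth is h_c = 88.1/(7.848 × 3.68) = 3.05049 m.
The centroid lies 2.3/2 = 1.15 m below the top edge, so the top edge sits at h_top = 3.05049 − 1.15 = 1.90049 m below the surface.

d_top ≈ 1.90 m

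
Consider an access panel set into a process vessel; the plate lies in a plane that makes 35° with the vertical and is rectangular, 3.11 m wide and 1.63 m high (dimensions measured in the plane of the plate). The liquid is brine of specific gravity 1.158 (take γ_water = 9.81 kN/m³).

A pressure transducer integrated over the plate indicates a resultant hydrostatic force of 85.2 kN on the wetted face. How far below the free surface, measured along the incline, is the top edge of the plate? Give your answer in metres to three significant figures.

y_top ≈ 0.991 m

γ = 1.158 × 9.81 = 11.35998 kN/m³.
A = 3.11 × 1.63 = 5.0693 m².
From F = γ·h_c·A, the centroid depth is h_c = 85.2/(11.35998 × 5.0693) = 1.4795 m.
The plate makes 35° with the vertical, i.e. θ = 90° − 35° = 55° to the horizontal. Measuring y along the incline from the free-surface line, vertical depth h = y·sinθ with sinθ = 0.819152.
Along the incline, y_c = h_c/sinθ = 1.4795/0.819152 = 1.80614 m.
The centroid lies 1.63/2 = 0.815 m below the top edge, so the top edge sits at y_top = 1.80614 − 0.815 = 0.99114 m along the incline.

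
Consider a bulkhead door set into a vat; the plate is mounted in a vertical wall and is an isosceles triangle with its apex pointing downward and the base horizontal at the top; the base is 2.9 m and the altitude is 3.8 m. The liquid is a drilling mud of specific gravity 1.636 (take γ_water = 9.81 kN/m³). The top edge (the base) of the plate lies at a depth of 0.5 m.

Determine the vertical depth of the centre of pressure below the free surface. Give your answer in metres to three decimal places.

γ = 1.636 × 9.81 = 16.04916 kN/m³.
With the apex down, the centroid sits h/3 = 3.8/3 = 1.26667 m below the base (the top edge), so the centroid depth is h_c = 0.5 + 1.26667 = 1.76667 m.
A = ½ × 2.9 × 3.8 = 5.51 m².
Resultant F = γ·h_c·A = 16.04916 × 1.76667 × 5.51 = 156.228 kN.
I_c = b·h³/36 = 2.9 × 3.8³/36 = 4.42024 m⁴.
Centre of pressure: y_p = y_c + I_c/(y_c·A) = 1.76667 + 4.42024/(1.76667 × 5.51) = 1.76667 + 0.454087 = 2.22076 m along the plane.

h_p = 2.221 m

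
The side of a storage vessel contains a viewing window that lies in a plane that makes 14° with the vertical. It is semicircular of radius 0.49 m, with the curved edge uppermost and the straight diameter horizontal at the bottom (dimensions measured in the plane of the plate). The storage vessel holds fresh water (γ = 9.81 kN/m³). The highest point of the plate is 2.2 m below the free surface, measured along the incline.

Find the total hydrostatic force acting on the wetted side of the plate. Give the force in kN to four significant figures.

γ = 9.81 kN/m³.
The plate makes 14° with the vertical, i.e. θ = 90° − 14° = 76° to the horizontal. Measuring y along the incline from the free-surface line, vertical depth h = y·sinθ with sinθ = 0.970296.
The centroid lies 4r/(3π) = 0.207962 m above the diameter, so r − 4r/(3π) = 0.49 − 0.207962 = 0.282038 m below the topmost point, so y_c = 2.2 + 0.282038 = 2.48204 m and h_c = 2.48204 × 0.970296 = 2.40831 m.
A = πr²/2 = π × 0.49²/2 = 0.377148 m².
Resultant F = γ·h_c·A = 9.81 × 2.40831 × 0.377148 = 8.91032 kN.

F ≈ 8.910 kN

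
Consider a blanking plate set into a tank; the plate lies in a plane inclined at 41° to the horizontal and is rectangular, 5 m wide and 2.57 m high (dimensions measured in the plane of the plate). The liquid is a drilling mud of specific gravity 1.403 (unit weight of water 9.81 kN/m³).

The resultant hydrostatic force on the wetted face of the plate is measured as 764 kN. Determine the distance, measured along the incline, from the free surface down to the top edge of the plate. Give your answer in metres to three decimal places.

γ = 1.403 × 9.81 = 13.76343 kN/m³.
A = 5 × 2.57 = 12.85 m².
From F = γ·h_c·A, the centroid depth is h_c = 764/(13.76343 × 12.85) = 4.3198 m.
Let θ = 41° be the plate's angle to the horizontal; measure y along the incline from where the plane meets the free surface. Vertical depth h = y·sinθ with sinθ = 0.656059.
Along the incline, y_c = h_c/sinθ = 4.3198/0.656059 = 6.58447 m.
The centroid lies 2.57/2 = 1.285 m below the top edge, so the top edge sits at y_top = 6.58447 − 1.285 = 5.29947 m along the incline.

y_top ≈ 5.299 m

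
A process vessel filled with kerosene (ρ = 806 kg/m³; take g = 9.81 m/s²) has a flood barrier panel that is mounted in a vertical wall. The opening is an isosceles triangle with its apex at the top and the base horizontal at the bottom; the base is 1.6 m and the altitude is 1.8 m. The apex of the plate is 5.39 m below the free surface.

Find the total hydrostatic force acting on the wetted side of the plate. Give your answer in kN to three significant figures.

F ≈ 75.0 kN

γ = ρg = 806 × 9.81 / 1000 = 7.90686 kN/m³.
With the apex up, the centroid sits 2h/3 = 2 × 1.8/3 = 1.2 m below the apex, so the centroid depth is h_c = 5.39 + 1.2 = 6.59 m.
A = ½ × 1.6 × 1.8 = 1.44 m².
Resultant F = γ·h_c·A = 7.90686 × 6.59 × 1.44 = 75.0329 kN.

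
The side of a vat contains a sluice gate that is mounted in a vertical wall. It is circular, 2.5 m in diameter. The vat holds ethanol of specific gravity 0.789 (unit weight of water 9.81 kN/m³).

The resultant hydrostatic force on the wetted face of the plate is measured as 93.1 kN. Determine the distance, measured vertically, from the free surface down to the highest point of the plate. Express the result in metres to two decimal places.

d_top ≈ 1.20 m

γ = 0.789 × 9.81 = 7.74009 kN/m³.
A = π(1.25)² = 4.90874 m².
From F = γ·h_c·A, the centroid depth is h_c = 93.1/(7.74009 × 4.90874) = 2.45038 m.
The centroid is at the centre, 1.25 m below the top of the plate, so the highest point sits at h_top = 2.45038 − 1.25 = 1.20038 m below the surface.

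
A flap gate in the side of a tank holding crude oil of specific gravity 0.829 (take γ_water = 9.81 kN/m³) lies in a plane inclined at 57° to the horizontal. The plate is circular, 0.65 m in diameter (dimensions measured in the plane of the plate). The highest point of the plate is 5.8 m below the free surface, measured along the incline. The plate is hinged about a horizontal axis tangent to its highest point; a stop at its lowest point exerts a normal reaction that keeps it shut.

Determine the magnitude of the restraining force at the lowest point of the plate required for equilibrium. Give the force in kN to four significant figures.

γ = 0.829 × 9.81 = 8.13249 kN/m³.
Let θ = 57° be the plate's angle to the horizontal; measure y along the incline from where the plane meets the free surface. Vertical depth h = y·sinθ with sinθ = 0.838671.
The centroid is at the centre, 0.325 m below the top of the plate, so y_c = 5.8 + 0.325 = 6.125 m and h_c = 6.125 × 0.838671 = 5.13686 m.
A = π(0.325)² = 0.331831 m².
Resultant F = γ·h_c·A = 8.13249 × 5.13686 × 0.331831 = 13.8624 kN.
I_c = πr⁴/4 = π × 0.325⁴/4 = 0.00876241 m⁴.
Centre of pressure: y_p = y_c + I_c/(y_c·A) = 6.125 + 0.00876241/(6.125 × 0.331831) = 6.125 + 0.00431122 = 6.12931 m along the plane.
The resultant acts 0.325 + 0.00431122 = 0.329311 m (along the plate) below the hinge at the top edge, so the moment about the hinge is M = F × 0.329311 = 13.8624 × 0.329311 = 4.56504 kN·m.
A normal force at the bottom, 0.65 m from the hinge, must supply this moment: P = 4.56504/0.65 = 7.02314 kN.

P ≈ 7.023 kN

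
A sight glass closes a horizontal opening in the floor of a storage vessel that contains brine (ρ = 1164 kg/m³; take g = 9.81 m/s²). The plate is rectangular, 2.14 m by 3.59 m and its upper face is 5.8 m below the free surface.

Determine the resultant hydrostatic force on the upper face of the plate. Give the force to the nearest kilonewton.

γ = ρg = 1164 × 9.81 / 1000 = 11.41884 kN/m³.
The plate is horizontal, so pressure is uniform at p = γ·h = 11.41884 × 5.8 = 66.2293 kN/m².
A = 2.14 × 3.59 = 7.6826 m².
F = p·A = 66.2293 × 7.6826 = 508.813 kN.

F ≈ 509 kN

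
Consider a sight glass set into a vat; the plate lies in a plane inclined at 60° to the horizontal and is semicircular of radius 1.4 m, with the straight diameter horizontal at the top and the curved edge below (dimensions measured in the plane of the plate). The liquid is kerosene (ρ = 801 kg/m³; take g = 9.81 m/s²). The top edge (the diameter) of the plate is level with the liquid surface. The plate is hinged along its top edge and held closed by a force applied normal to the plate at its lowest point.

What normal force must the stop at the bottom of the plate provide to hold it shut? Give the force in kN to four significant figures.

γ = ρg = 801 × 9.81 / 1000 = 7.85781 kN/m³.
Let θ = 60° be the plate's angle to the horizontal; measure y along the incline from where the plane meets the free surface. Vertical depth h = y·sinθ with sinθ = 0.866025.
The centroid of a semicircle lies 4r/(3π) = 0.594178 m from the diameter, here below the top edge, so y_c = 0.594178 m and h_c = 0.594178 × 0.866025 = 0.514573 m.
A = πr²/2 = π × 1.4²/2 = 3.07876 m².
Resultant F = γ·h_c·A = 7.85781 × 0.514573 × 3.07876 = 12.4487 kN.
I_c = (π/8 − 8/(9π))·r⁴ = 0.109757 × 1.4⁴ = 0.421642 m⁴.
Centre of pressure: y_p = y_c + I_c/(y_c·A) = 0.594178 + 0.421642/(0.594178 × 3.07876) = 0.594178 + 0.23049 = 0.824668 m along the plane.
The resultant acts 0.594178 + 0.23049 = 0.824668 m (along the plate) below the hinge at the top edge, so the moment about the hinge is M = F × 0.824668 = 12.4487 × 0.824668 = 10.266 kN·m.
A normal force at the bottom, 1.4 m from the hinge, must supply this moment: P = 10.266/1.4 = 7.33286 kN.

P ≈ 7.333 kN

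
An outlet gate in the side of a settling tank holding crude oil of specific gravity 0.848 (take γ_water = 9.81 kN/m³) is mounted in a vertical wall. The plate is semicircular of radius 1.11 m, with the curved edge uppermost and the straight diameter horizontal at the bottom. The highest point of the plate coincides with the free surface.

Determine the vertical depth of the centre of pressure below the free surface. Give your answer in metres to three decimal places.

h_p = 0.774 m

γ = 0.848 × 9.81 = 8.31888 kN/m³.
The centroid lies 4r/(3π) = 0.471099 m above the diameter, so r − 4r/(3π) = 1.11 − 0.471099 = 0.638901 m below the topmost point, so the centroid depth is h_c = 0.638901 m.
A = πr²/2 = π × 1.11²/2 = 1.93538 m².
Resultant F = γ·h_c·A = 8.31888 × 0.638901 × 1.93538 = 10.2864 kN.
I_c = (π/8 − 8/(9π))·r⁴ = 0.109757 × 1.11⁴ = 0.166619 m⁴.
Centre of pressure: y_p = y_c + I_c/(y_c·A) = 0.638901 + 0.166619/(0.638901 × 1.93538) = 0.638901 + 0.134749 = 0.77365 m along the plane.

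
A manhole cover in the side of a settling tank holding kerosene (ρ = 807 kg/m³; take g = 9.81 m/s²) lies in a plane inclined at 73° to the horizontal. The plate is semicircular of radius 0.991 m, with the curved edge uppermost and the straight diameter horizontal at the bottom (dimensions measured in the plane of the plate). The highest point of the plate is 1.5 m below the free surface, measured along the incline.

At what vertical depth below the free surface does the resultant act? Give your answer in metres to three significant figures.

γ = ρg = 807 × 9.81 / 1000 = 7.91667 kN/m³.
Let θ = 73° be the plate's angle to the horizontal; measure y along the incline from where the plane meets the free surface. Vertical depth h = y·sinθ with sinθ = 0.956305.
The centroid lies 4r/(3π) = 0.420593 m above the diameter, so r − 4r/(3π) = 0.991 − 0.420593 = 0.570407 m below the topmost point, so y_c = 1.5 + 0.570407 = 2.07041 m and h_c = 2.07041 × 0.956305 = 1.97994 m.
A = πr²/2 = π × 0.991²/2 = 1.54265 m².
Resultant F = γ·h_c·A = 7.91667 × 1.97994 × 1.54265 = 24.1803 kN.
I_c = (π/8 − 8/(9π))·r⁴ = 0.109757 × 0.991⁴ = 0.105859 m⁴.
Centre of pressure: y_p = y_c + I_c/(y_c·A) = 2.07041 + 0.105859/(2.07041 × 1.54265) = 2.07041 + 0.0331439 = 2.10355 m along the plane.
Vertically, h_p = y_p·sinθ = 2.10355 × 0.956305 = 2.01164 m.

h_p = 2.01 m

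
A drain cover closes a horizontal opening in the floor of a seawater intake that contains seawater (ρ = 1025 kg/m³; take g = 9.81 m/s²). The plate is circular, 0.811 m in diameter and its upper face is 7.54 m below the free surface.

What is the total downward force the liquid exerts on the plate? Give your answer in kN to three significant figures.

γ = ρg = 1025 × 9.81 / 1000 = 10.05525 kN/m³.
The plate is horizontal, so pressure is uniform at p = γ·h = 10.05525 × 7.54 = 75.8166 kN/m².
A = π(0.4055)² = 0.516573 m².
F = p·A = 75.8166 × 0.516573 = 39.1648 kN.

F ≈ 39.2 kN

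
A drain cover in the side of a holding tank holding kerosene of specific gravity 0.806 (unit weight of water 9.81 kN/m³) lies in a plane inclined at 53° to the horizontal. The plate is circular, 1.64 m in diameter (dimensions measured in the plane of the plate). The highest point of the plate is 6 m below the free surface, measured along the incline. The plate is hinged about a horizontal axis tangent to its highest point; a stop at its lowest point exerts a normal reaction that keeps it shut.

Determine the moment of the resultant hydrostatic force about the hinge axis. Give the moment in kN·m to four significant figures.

M ≈ 76.84 kN·m

γ = 0.806 × 9.81 = 7.90686 kN/m³.
Let θ = 53° be the plate's angle to the horizontal; measure y along the incline from where the plane meets the free surface. Vertical depth h = y·sinθ with sinθ = 0.798636.
The centroid is at the centre, 0.82 m below the top of the plate, so y_c = 6 + 0.82 = 6.82 m and h_c = 6.82 × 0.798636 = 5.4467 m.
A = π(0.82)² = 2.11241 m².
Resultant F = γ·h_c·A = 7.90686 × 5.4467 × 2.11241 = 90.9737 kN.
I_c = πr⁴/4 = π × 0.82⁴/4 = 0.355096 m⁴.
Centre of pressure: y_p = y_c + I_c/(y_c·A) = 6.82 + 0.355096/(6.82 × 2.11241) = 6.82 + 0.0246481 = 6.84465 m along the plane.
The resultant acts 0.82 + 0.0246481 = 0.844648 m (along the plate) below the hinge at the top edge, so the moment about the hinge is M = F × 0.844648 = 90.9737 × 0.844648 = 76.8408 kN·m.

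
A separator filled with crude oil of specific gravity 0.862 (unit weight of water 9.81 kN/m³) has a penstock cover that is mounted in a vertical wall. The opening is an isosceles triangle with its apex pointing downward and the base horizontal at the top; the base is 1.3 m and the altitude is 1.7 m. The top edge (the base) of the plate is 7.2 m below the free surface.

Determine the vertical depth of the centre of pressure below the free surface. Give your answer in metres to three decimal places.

h_p = 7.787 m

γ = 0.862 × 9.81 = 8.45622 kN/m³.
With the apex down, the centroid sits h/3 = 1.7/3 = 0.566667 m below the base (the top edge), so the centroid depth is h_c = 7.2 + 0.566667 = 7.76667 m.
A = ½ × 1.3 × 1.7 = 1.105 m².
Resultant F = γ·h_c·A = 8.45622 × 7.76667 × 1.105 = 72.5727 kN.
I_c = b·h³/36 = 1.3 × 1.7³/36 = 0.177414 m⁴.
Centre of pressure: y_p = y_c + I_c/(y_c·A) = 7.76667 + 0.177414/(7.76667 × 1.105) = 7.76667 + 0.0206724 = 7.78734 m along the plane.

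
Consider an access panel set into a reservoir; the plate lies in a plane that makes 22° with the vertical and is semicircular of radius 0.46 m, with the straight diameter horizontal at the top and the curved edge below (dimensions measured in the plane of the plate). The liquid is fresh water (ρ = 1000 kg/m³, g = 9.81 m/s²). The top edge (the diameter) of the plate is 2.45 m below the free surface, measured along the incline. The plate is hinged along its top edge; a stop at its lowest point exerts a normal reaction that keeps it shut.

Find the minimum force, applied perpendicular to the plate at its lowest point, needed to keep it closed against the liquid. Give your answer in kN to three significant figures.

γ = ρg = 1000 × 9.81 = 9810 N/m³ = 9.81 kN/m³.
The plate makes 22° with the vertical, i.e. θ = 90° − 22° = 68° to the horizontal. Measuring y along the incline from the free-surface line, vertical depth h = y·sinθ with sinθ = 0.927184.
The centroid of a semicircle lies 4r/(3π) = 0.19523 m from the diameter, here below the top edge, so y_c = 2.45 + 0.19523 = 2.64523 m and h_c = 2.64523 × 0.927184 = 2.45261 m.
A = πr²/2 = π × 0.46²/2 = 0.332381 m².
Resultant F = γ·h_c·A = 9.81 × 2.45261 × 0.332381 = 7.99712 kN.
I_c = (π/8 − 8/(9π))·r⁴ = 0.109757 × 0.46⁴ = 0.00491432 m⁴.
Centre of pressure: y_p = y_c + I_c/(y_c·A) = 2.64523 + 0.00491432/(2.64523 × 0.332381) = 2.64523 + 0.00558938 = 2.65082 m along the plane.
The resultant acts 0.19523 + 0.00558938 = 0.200819 m (along the plate) below the hinge at the top edge, so the moment about the hinge is M = F × 0.200819 = 7.99712 × 0.200819 = 1.60597 kN·m.
A normal force at the bottom, 0.46 m from the hinge, must supply this moment: P = 1.60597/0.46 = 3.49124 kN.

P ≈ 3.49 kN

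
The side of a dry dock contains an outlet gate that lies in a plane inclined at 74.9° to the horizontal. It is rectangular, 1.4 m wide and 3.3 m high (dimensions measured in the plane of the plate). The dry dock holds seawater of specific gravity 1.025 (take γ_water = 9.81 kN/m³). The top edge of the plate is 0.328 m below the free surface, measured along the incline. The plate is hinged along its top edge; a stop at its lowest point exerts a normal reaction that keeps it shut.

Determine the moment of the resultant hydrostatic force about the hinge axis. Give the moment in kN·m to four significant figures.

γ = 1.025 × 9.81 = 10.05525 kN/m³.
Let θ = 74.9° be the plate's angle to the horizontal; measure y along the incline from where the plane meets the free surface. Vertical depth h = y·sinθ with sinθ = 0.965473.
The centroid lies 3.3/2 = 1.65 m below the top edge, so y_c = 0.328 + 1.65 = 1.978 m and h_c = 1.978 × 0.965473 = 1.90971 m.
A = 1.4 × 3.3 = 4.62 m².
Resultant F = γ·h_c·A = 10.05525 × 1.90971 × 4.62 = 88.7161 kN.
I_c = b·h³/12 = 1.4 × 3.3³/12 = 4.19265 m⁴.
Centre of pressure: y_p = y_c + I_c/(y_c·A) = 1.978 + 4.19265/(1.978 × 4.62) = 1.978 + 0.458797 = 2.4368 m along the plane.
The resultant acts 1.65 + 0.458797 = 2.1088 m (along the plate) below the hinge at the top edge, so the moment about the hinge is M = F × 2.1088 = 88.7161 × 2.1088 = 187.085 kN·m.

M ≈ 187.1 kN·m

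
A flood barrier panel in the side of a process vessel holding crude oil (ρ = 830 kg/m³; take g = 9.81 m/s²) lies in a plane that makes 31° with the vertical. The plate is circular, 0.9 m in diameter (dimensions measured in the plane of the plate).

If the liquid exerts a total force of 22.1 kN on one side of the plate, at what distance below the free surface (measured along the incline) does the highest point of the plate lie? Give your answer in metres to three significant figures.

y_top ≈ 4.53 m

γ = ρg = 830 × 9.81 / 1000 = 8.1423 kN/m³.
A = π(0.45)² = 0.636173 m².
From F = γ·h_c·A, the centroid depth is h_c = 22.1/(8.1423 × 0.636173) = 4.26648 m.
The plate makes 31° with the vertical, i.e. θ = 90° − 31° = 59° to the horizontal. Measuring y along the incline from the free-surface line, vertical depth h = y·sinθ with sinθ = 0.857167.
Along the incline, y_c = h_c/sinθ = 4.26648/0.857167 = 4.97742 m.
The centroid is at the centre, 0.45 m below the top of the plate, so the highest point sits at y_top = 4.97742 − 0.45 = 4.52742 m along the incline.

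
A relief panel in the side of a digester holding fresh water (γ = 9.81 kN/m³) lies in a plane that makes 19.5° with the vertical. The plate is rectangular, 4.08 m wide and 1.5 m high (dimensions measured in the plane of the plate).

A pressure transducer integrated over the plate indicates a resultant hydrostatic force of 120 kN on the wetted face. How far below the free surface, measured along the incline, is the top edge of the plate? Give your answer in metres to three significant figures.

γ = 9.81 kN/m³.
A = 4.08 × 1.5 = 6.12 m².
From F = γ·h_c·A, the centroid depth is h_c = 120/(9.81 × 6.12) = 1.99876 m.
The plate makes 19.5° with the vertical, i.e. θ = 90° − 19.5° = 70.5° to the horizontal. Measuring y along the incline from the free-surface line, vertical depth h = y·sinθ with sinθ = 0.942641.
Along the incline, y_c = h_c/sinθ = 1.99876/0.942641 = 2.12038 m.
The centroid lies 1.5/2 = 0.75 m below the top edge, so the top edge sits at y_top = 2.12038 − 0.75 = 1.37038 m along the incline.

y_top ≈ 1.37 m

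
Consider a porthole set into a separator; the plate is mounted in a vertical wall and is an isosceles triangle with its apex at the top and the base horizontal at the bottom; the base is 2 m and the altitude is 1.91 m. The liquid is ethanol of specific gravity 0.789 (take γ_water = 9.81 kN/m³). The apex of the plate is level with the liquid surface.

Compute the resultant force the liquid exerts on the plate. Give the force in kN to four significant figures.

F ≈ 18.82 kN

γ = 0.789 × 9.81 = 7.74009 kN/m³.
With the apex up, the centroid sits 2h/3 = 2 × 1.91/3 = 1.27333 m below the apex, so the centroid depth is h_c = 1.27333 m.
A = ½ × 2 × 1.91 = 1.91 m².
Resultant F = γ·h_c·A = 7.74009 × 1.27333 × 1.91 = 18.8244 kN.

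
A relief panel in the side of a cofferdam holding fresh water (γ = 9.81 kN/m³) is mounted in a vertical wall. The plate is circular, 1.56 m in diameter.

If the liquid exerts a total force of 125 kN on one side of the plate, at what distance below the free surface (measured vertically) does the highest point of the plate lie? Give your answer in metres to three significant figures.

d_top ≈ 5.89 m

γ = 9.81 kN/m³.
A = π(0.78)² = 1.91134 m².
From F = γ·h_c·A, the centroid depth is h_c = 125/(9.81 × 1.91134) = 6.66658 m.
The centroid is at the centre, 0.78 m below the top of the plate, so the highest point sits at h_top = 6.66658 − 0.78 = 5.88658 m below the surface.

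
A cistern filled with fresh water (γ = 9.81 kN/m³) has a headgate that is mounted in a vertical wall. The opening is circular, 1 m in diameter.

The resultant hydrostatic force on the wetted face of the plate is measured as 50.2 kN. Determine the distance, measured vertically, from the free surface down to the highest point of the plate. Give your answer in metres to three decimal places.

d_top ≈ 6.015 m

γ = 9.81 kN/m³.
A = π(0.5)² = 0.785398 m².
From F = γ·h_c·A, the centroid depth is h_c = 50.2/(9.81 × 0.785398) = 6.51546 m.
The centroid is at the centre, 0.5 m below the top of the plate, so the highest point sits at h_top = 6.51546 − 0.5 = 6.01546 m below the surface.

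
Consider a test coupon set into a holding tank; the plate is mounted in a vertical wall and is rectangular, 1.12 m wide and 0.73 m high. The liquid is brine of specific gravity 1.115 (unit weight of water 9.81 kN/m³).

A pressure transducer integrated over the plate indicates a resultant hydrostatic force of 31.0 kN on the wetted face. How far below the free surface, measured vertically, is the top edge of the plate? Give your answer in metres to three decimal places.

d_top ≈ 3.101 m

γ = 1.115 × 9.81 = 10.93815 kN/m³.
A = 1.12 × 0.73 = 0.8176 m².
From F = γ·h_c·A, the centroid depth is h_c = 31.0/(10.93815 × 0.8176) = 3.46639 m.
The centroid lies 0.73/2 = 0.365 m below the top edge, so the top edge sits at h_top = 3.46639 − 0.365 = 3.10139 m below the surface.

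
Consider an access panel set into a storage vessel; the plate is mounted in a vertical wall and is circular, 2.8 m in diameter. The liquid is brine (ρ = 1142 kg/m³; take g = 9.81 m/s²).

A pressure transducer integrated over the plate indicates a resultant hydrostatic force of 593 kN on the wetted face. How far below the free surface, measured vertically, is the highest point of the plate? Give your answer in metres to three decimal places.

d_top ≈ 7.196 m

γ = ρg = 1142 × 9.81 / 1000 = 11.20302 kN/m³.
A = π(1.4)² = 6.15752 m².
From F = γ·h_c·A, the centroid depth is h_c = 593/(11.20302 × 6.15752) = 8.59634 m.
The centroid is at the centre, 1.4 m below the top of the plate, so the highest point sits at h_top = 8.59634 − 1.4 = 7.19634 m below the surface.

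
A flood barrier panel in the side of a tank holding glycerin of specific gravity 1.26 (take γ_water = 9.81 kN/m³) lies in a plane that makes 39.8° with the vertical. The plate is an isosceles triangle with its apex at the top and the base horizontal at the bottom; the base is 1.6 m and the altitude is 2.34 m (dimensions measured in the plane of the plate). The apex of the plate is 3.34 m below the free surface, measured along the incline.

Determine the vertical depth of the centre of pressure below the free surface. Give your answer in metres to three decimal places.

γ = 1.26 × 9.81 = 12.3606 kN/m³.
The plate makes 39.8° with the vertical, i.e. θ = 90° − 39.8° = 50.2° to the horizontal. Measuring y along the incline from the free-surface line, vertical depth h = y·sinθ with sinθ = 0.768284.
With the apex up, the centroid sits 2h/3 = 2 × 2.34/3 = 1.56 m below the apex, so y_c = 3.34 + 1.56 = 4.9 m and h_c = 4.9 × 0.768284 = 3.76459 m.
A = ½ × 1.6 × 2.34 = 1.872 m².
Resultant F = γ·h_c·A = 12.3606 × 3.76459 × 1.872 = 87.109 kN.
I_c = b·h³/36 = 1.6 × 2.34³/36 = 0.569462 m⁴.
Centre of pressure: y_p = y_c + I_c/(y_c·A) = 4.9 + 0.569462/(4.9 × 1.872) = 4.9 + 0.0620816 = 4.96208 m along the plane.
Vertically, h_p = y_p·sinθ = 4.96208 × 0.768284 = 3.81229 m.

h_p = 3.812 m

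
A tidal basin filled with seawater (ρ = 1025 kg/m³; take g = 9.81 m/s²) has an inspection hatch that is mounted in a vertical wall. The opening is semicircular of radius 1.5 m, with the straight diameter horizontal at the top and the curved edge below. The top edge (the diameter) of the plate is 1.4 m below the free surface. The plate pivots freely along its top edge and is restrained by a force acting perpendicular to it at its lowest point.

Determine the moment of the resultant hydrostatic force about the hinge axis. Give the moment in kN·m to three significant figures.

γ = ρg = 1025 × 9.81 / 1000 = 10.05525 kN/m³.
The centroid of a semicircle lies 4r/(3π) = 0.63662 m from the diameter, here below the top edge, so the centroid depth is h_c = 1.4 + 0.63662 = 2.03662 m.
A = πr²/2 = π × 1.5²/2 = 3.53429 m².
Resultant F = γ·h_c·A = 10.05525 × 2.03662 × 3.53429 = 72.3777 kN.
I_c = (π/8 − 8/(9π))·r⁴ = 0.109757 × 1.5⁴ = 0.555645 m⁴.
Centre of pressure: y_p = y_c + I_c/(y_c·A) = 2.03662 + 0.555645/(2.03662 × 3.53429) = 2.03662 + 0.0771943 = 2.11381 m along the plane.
The resultant acts 0.63662 + 0.0771943 = 0.713814 m (along the plate) below the hinge at the top edge, so the moment about the hinge is M = F × 0.713814 = 72.3777 × 0.713814 = 51.6642 kN·m.

M ≈ 51.7 kN·m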